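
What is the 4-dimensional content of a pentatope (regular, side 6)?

For a regular n-simplex with edge a, V = (a^n / n!)·√((n+1)/2^n). With a=6, n=4: V ≈ 30.1869.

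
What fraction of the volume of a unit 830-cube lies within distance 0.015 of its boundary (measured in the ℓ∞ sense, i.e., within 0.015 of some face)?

1 - (1 - 2·0.015)^830 = 1 - 0.97^830 ≈ 1 - 1.048e-11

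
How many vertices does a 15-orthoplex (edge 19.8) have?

Each 0-face is the convex hull of 1 vertex, one chosen as ±e_i from each of 1 distinct axis: 2^1·C(15,1) = 30.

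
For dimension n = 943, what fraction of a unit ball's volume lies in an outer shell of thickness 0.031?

1 - (1-0.031)^943 ≈ 1 - 1.269e-13 ≈ (100 - 1.27e-11)%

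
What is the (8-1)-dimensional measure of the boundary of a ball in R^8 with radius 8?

S_8(8) = 2·π^(8/2)·(8)^7 / Γ(8/2) = 2097152·π^4/3 ≈ 6.80939e+07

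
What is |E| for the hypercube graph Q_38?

Each of the 2^38 = 274877906944 vertices has degree 38; total edges = 38·2^38/2 = 5222680231936.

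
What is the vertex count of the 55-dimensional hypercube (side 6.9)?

Number of vertices = 2^55 = 36028797018963968.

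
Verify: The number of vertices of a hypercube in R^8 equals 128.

False. The 8-cube has 2^8 = 256 vertices.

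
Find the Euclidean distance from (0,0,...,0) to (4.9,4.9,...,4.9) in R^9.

Diagonal = √9 · 4.9 = 14.7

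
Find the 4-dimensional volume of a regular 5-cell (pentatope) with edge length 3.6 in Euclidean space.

Volume = 3.6^4 · √(5/2^4) / 4! ≈ 3.91222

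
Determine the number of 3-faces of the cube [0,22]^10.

Number of 3-faces = C(10,3) · 2^(10-3) = 120 · 128 = 15360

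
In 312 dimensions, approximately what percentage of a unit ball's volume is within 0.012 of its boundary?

1 - (1-0.012)^312 ≈ 0.97687 ≈ 97.69%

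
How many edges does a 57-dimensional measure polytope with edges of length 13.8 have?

Each of the 2^57 = 144115188075855872 vertices has degree 57; total edges = 57·2^57/2 = 4107282860161892352.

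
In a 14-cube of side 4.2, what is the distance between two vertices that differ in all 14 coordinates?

The space diagonal of an n-cube of side s is s√n. Here 4.2·√14 ≈ 15.715.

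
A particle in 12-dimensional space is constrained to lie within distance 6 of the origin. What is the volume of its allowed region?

V = 15116544·π^6/5 ≈ 2.90658e+09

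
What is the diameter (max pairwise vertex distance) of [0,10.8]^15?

Diagonal = √15 · 10.8 ≈ 41.8282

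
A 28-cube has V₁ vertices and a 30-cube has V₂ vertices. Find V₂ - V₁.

V₁ = 2^28 = 268435456. V₂ = 2^30 = 1073741824. V₂ - V₁ = 805306368.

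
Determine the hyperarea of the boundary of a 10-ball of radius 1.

S = n·V_n(r)/r = 10·V_10(1)/1 (volume-to-surface relation), giving π^5/12 ≈ 25.5016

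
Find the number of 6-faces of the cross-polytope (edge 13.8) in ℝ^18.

Number of 6-faces = 2^(6+1) · C(18,6+1) = 128 · 31824 = 4073472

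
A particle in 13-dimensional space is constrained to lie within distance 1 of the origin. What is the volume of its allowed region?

V = 128·π^6/135135 ≈ 0.910629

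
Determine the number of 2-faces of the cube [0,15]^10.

f_2(10-cube) = (10 choose 2) · 2^8 = 11520.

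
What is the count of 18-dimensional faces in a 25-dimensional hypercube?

Number of 18-faces = C(25,18) · 2^(25-18) = 480700 · 128 = 61529600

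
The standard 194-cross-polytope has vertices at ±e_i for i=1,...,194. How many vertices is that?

The 194-dimensional cross-polytope has 2n = 2·194 = 388 vertices.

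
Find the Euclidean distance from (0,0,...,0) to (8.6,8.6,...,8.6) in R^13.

Diagonal = √13 · 8.6 ≈ 31.0077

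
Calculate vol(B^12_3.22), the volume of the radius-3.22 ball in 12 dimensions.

Volume = π^{12/2}·(3.22)^12/Γ(7) ≈ 1.65896e+06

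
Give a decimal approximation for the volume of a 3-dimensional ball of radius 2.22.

The n-ball volume is π^(n/2)·r^n/Γ(n/2+1). With n=3, r=2.22: V ≈ 45.8298.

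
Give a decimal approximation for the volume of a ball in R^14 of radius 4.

Volume = π^{14/2}·(4)^14/Γ(8) = 16777216·π^7/315 ≈ 1.60864e+08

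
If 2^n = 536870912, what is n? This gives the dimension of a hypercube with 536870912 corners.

2^n = 536870912 ⇒ n = log_2(536870912) = 29.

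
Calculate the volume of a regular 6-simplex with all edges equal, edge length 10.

For a regular n-simplex with edge a, V = (a^n / n!)·√((n+1)/2^n). With a=10, n=6: V ≈ 459.332.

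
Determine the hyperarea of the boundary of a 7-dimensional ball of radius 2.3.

|∂B_7(2.3)| ≈ 4896.04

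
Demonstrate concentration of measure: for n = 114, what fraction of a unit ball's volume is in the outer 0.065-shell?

1 - (1-0.065)^114 ≈ 0.99953 ≈ 99.9530%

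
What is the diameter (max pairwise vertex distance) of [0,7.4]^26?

Diagonal = √26 · 7.4 ≈ 37.7327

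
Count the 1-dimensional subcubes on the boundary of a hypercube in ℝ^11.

Choose 1 of 11 axes to span the face (C(11,1) = 11 ways), then fix each of the remaining 10 coordinates at one of its two extreme values (2^10 = 1024 ways): 11·1024 = 11264.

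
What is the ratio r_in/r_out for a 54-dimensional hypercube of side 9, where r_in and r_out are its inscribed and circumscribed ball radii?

Ratio = (s/2)/(s√54/2) = 54^(-1/2) ≈ 0.136083.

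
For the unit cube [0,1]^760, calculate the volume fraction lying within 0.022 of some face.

The inner cube has side 1-2·0.022 = 0.956 and volume (0.956)^760 ≈ 1.406e-15, so the shell holds 1 - 1.406e-15 of the volume.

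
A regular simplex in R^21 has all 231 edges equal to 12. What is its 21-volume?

V = (12^21 / 21!) · √((21+1) / 2^21) ≈ 2.91648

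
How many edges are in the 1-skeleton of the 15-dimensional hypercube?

The 15-cube has n·2^(n-1) = 15·2^14 = 15·16384 = 245760 edges.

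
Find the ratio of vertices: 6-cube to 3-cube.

The 6-cube has 2^6 = 64 vertices. The 3-cube has 2^3 = 8 vertices. Ratio: 64/8 = 8.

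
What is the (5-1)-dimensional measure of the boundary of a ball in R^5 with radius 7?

S_5(7) = 2·π^(5/2)·(7)^4 / Γ(5/2) = 19208·π^2/3 ≈ 63191.8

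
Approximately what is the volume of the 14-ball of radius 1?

Volume = π^{14/2}·(1)^14/Γ(8) = π^7/5040 ≈ 0.599265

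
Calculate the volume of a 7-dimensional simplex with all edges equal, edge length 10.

Volume = 10^7 · √(8/2^7) / 7! ≈ 496.032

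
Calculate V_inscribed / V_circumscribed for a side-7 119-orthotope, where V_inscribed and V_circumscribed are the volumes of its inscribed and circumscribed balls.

V_in / V_out = (r_in/r_out)^119 = (1/√119)^119 = 119^(-119/2) ≈ 3.19857e-124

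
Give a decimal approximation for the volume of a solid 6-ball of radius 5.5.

V_6(5.5) = π^(6/2) · (5.5)^6 / Γ(6/2 + 1) = 1771561·π^3/384 ≈ 143046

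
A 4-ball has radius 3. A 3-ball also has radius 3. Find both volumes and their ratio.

V_4(3) ≈ 399.719. V_3(3) ≈ 113.097. Ratio V_4/V_3 ≈ 3.534.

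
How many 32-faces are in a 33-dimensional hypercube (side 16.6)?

Choose 32 of 33 axes to span the face (C(33,32) = 33 ways), then fix each of the remaining 1 coordinate at one of its two extreme values (2^1 = 2 ways): 33·2 = 66.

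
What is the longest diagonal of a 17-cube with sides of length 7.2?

Diagonal = √17 · 7.2 ≈ 29.6864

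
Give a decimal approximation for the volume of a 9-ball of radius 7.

The n-ball volume is π^(n/2)·r^n/Γ(n/2+1). With n=9, r=7: V = 184473632·π^4/135 ≈ 1.33107e+08.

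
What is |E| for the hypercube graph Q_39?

Each of the 2^39 = 549755813888 vertices has degree 39; total edges = 39·2^39/2 = 10720238370816.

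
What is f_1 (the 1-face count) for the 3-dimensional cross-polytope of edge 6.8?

An n-cross-polytope has 2^(k+1)·C(n,k+1) k-faces. Here 2^2·C(3,2) = 4·3 = 12.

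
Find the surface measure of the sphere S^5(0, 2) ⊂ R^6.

The surface area of an n-ball is 2π^(n/2) r^(n-1) / Γ(n/2). For n=6, r=2: 32·π^3 ≈ 992.201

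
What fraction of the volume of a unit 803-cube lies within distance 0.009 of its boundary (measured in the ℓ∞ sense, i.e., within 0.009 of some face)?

Shell fraction = 1 - (1-0.018)^803 ≈ 0.9999995371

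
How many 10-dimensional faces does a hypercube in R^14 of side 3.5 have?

f_10(14-cube) = (14 choose 10) · 2^4 = 16016.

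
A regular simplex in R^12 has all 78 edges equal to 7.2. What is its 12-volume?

V = (7.2^12 / 12!) · √((12+1) / 2^12) ≈ 2.28268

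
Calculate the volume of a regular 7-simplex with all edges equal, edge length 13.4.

V_7 = √(8) · 13.4^7 / (7! · 2^(7/2)) ≈ 3848.07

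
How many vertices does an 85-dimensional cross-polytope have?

The vertices are ±e_1, ..., ±e_85, so there are 2·85 = 170.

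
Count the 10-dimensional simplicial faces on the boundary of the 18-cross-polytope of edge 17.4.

An n-cross-polytope has 2^(k+1)·C(n,k+1) k-faces. Here 2^11·C(18,11) = 2048·31824 = 65175552.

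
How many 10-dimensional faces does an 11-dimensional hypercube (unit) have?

f_10(11-cube) = (11 choose 10) · 2^1 = 22.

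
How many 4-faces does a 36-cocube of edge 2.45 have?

An n-cross-polytope has 2^(k+1)·C(n,k+1) k-faces. Here 2^5·C(36,5) = 32·376992 = 12063744.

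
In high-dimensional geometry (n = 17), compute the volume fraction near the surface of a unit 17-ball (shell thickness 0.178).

1 - (1-0.178)^17 ≈ 0.964287 ≈ 96.43%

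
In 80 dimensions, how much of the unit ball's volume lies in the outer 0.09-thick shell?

Shell fraction = 1 - (1-0.09)^80 ≈ 0.999471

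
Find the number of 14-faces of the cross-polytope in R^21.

Number of 14-faces = 2^(14+1) · C(21,14+1) = 32768 · 54264 = 1778122752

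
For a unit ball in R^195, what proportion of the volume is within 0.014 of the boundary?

1 - (1-0.014)^195 ≈ 0.936027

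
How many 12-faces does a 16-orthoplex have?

Each 12-face is the convex hull of 13 vertices, one chosen as ±e_i from each of 13 distinct axes: 2^13·C(16,13) = 4587520.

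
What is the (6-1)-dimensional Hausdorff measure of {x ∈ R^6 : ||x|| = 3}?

The surface area of an n-ball is 2π^(n/2) r^(n-1) / Γ(n/2). For n=6, r=3: 243·π^3 ≈ 7534.53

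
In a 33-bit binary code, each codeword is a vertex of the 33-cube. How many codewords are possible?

An n-cube has 2^n vertices; for n = 33 that is 2^33 = 8589934592.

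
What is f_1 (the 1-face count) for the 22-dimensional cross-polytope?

An n-cross-polytope has 2^(k+1)·C(n,k+1) k-faces. Here 2^2·C(22,2) = 4·231 = 924.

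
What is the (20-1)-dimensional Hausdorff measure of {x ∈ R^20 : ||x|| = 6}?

|∂B_20(6)| = 117546246144·π^10/35 ≈ 3.14514e+14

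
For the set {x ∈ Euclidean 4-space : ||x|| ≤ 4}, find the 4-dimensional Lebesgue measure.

Volume = π^{4/2}·(4)^4/Γ(3) = 128·π^2 ≈ 1263.31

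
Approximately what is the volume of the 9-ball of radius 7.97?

Volume = π^{9/2}·(7.97)^9/Γ(11/2) ≈ 4.27999e+08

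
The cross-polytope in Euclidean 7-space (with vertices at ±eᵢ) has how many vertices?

The vertices are ±e_1, ..., ±e_7, so there are 2·7 = 14.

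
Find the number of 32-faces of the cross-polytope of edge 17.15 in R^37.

Number of 32-faces = 2^(32+1) · C(37,32+1) = 8589934592 · 66045 = 567322230128640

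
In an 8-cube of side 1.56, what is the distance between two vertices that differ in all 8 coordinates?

d = √(1.56² + 1.56² + ... + 1.56²) [8 terms] = √(8·1.56²) = 1.56√8 ≈ 4.41235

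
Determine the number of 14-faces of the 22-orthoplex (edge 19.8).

An n-cross-polytope has 2^(k+1)·C(n,k+1) k-faces. Here 2^15·C(22,15) = 32768·170544 = 5588385792.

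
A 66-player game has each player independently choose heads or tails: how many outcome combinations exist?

An n-cube has 2^n vertices; for n = 66 that is 2^66 = 73786976294838206464.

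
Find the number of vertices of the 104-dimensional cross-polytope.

Number of vertices = 2n = 208.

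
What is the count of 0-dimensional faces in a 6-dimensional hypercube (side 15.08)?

Choose 0 of 6 axes to span the face (C(6,0) = 1 way), then fix each of the remaining 6 coordinates at one of its two extreme values (2^6 = 64 ways): 1·64 = 64.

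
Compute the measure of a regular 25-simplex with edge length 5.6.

For a regular n-simplex with edge a, V = (a^n / n!)·√((n+1)/2^n). With a=5.6, n=25: V ≈ 2.87519e-10.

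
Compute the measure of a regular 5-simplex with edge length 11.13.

Volume = 11.13^5 · √(6/2^5) / 5! ≈ 616.304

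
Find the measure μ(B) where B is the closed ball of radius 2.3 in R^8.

V_8(2.3) = π^(8/2) · (2.3)^8 / Γ(8/2 + 1) ≈ 3178.42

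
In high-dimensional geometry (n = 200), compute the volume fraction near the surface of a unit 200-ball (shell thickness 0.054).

1 - (1-0.054)^200 ≈ 0.999985 ≈ 99.998493%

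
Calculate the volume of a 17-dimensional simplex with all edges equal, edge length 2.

V = (2^17 / 17!) · √((17+1) / 2^17) ≈ 4.3184e-12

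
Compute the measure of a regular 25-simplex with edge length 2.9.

For a regular n-simplex with edge a, V = (a^n / n!)·√((n+1)/2^n). With a=2.9, n=25: V ≈ 2.06023e-17.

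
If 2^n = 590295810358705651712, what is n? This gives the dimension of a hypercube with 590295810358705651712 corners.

2^n = 590295810358705651712 ⇒ n = log_2(590295810358705651712) = 69.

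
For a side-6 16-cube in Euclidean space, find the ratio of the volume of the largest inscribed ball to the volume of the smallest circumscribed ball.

The radii are 6/2 and 6√16/2, so the volume ratio is (1/√16)^16 = 16^{-16/2} ≈ 2.32831e-10.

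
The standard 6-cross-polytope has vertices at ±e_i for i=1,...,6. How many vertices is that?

Number of vertices = 2n = 12.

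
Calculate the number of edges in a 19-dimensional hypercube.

Number of 1-faces = C(19,1)·2^(19-1) = 19·262144 = 4980736.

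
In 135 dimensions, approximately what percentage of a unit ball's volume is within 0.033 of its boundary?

1 - (1-0.033)^135 ≈ 0.989221 ≈ 98.92%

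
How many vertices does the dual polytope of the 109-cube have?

Number of vertices = 2n = 218.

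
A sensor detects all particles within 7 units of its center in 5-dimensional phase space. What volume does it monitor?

V_5(7) = π^(5/2) · (7)^5 / Γ(5/2 + 1) = 134456·π^2/15 ≈ 88468.5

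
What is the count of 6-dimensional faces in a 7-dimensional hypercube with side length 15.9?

f_6(7-cube) = (7 choose 6) · 2^1 = 14.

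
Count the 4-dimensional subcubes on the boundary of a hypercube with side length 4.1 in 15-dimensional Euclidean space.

f_4(15-cube) = (15 choose 4) · 2^11 = 2795520.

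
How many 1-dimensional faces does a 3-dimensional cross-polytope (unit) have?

Number of 1-faces = 2^(1+1) · C(3,1+1) = 4 · 3 = 12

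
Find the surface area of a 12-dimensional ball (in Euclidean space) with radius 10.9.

S = n·V_n(r)/r = 12·V_12(10.9)/10.9 (volume-to-surface relation), giving 4.13466e+12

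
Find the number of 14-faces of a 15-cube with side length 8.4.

Number of 14-faces = C(15,14) · 2^(15-14) = 15 · 2 = 30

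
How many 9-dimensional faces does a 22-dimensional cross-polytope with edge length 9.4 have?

f_9(22-orthoplex) = 2^10 · (22 choose 10) = 662165504.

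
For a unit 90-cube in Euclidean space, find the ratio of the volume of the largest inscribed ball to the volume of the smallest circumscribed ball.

The radii are 1/2 and 1√90/2, so the volume ratio is (1/√90)^90 = 90^{-90/2} ≈ 1.14574e-88.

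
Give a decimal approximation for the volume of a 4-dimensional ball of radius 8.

V = 2048·π^2 ≈ 20212.9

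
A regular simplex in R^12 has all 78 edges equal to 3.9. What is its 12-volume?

For a regular n-simplex with edge a, V = (a^n / n!)·√((n+1)/2^n). With a=3.9, n=12: V ≈ 0.00145623.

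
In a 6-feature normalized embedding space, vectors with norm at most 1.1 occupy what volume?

Volume = π^{6/2}·(1.1)^6/Γ(4) ≈ 9.15492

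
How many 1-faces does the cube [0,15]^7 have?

Number of 1-faces = C(7,1)·2^(7-1) = 7·64 = 448.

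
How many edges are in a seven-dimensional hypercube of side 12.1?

f_1(7-cube) = (7 choose 1) · 2^6 = 448.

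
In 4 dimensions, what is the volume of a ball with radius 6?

V = 648·π^2 ≈ 6395.5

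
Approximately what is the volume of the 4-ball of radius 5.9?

V_4(5.9) = π^(4/2) · (5.9)^4 / Γ(4/2 + 1) ≈ 5979.68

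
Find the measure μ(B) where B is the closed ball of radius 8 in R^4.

V = 2048·π^2 ≈ 20212.9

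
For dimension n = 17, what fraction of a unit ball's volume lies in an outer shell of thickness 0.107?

1 - (1-0.107)^17 ≈ 0.853959 ≈ 85.40%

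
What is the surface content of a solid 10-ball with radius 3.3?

The surface area of an n-ball is 2π^(n/2) r^(n-1) / Γ(n/2). For n=10, r=3.3: 1.18357e+06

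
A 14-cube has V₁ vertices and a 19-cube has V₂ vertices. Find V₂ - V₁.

V₁ = 2^14 = 16384. V₂ = 2^19 = 524288. V₂ - V₁ = 507904.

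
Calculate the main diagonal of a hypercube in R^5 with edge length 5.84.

The space diagonal of an n-cube of side s is s√n. Here 5.84·√5 ≈ 13.0586.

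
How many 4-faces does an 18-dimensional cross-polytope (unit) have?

Each 4-face is the convex hull of 5 vertices, one chosen as ±e_i from each of 5 distinct axes: 2^5·C(18,5) = 274176.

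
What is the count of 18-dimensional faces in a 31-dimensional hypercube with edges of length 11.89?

An n-cube has C(n,k)·2^(n-k) k-faces. Here C(31,18)·2^13 = 206253075·8192 = 1689625190400.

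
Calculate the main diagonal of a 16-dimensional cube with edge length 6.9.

The space diagonal of an n-cube of side s is s√n. Here 6.9·√16 = 27.6.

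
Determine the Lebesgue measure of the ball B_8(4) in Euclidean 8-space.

V = 8192·π^4/3 ≈ 265992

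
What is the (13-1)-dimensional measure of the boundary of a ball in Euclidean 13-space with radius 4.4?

S_13(4.4) = 2·π^(13/2)·(4.4)^12 / Γ(13/2) ≈ 6.23328e+08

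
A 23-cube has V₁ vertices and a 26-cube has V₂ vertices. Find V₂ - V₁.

V₁ = 2^23 = 8388608. V₂ = 2^26 = 67108864. V₂ - V₁ = 58720256.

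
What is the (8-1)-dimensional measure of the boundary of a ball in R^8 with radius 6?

S = n·V_n(r)/r = 8·V_8(6)/6 (volume-to-surface relation), giving 93312·π^4 ≈ 9.08944e+06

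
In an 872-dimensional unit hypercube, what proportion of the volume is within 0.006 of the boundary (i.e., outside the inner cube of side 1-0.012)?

Shell fraction = 1 - (1-0.012)^872 ≈ 0.999973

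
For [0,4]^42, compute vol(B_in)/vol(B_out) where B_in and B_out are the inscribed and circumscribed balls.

V_in/V_out = n^(-n/2) = 42^(-42/2) ≈ 8.1614e-35.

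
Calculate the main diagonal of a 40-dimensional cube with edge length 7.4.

||(7.4,7.4,...,7.4)|| = √(40)·7.4 ≈ 46.8017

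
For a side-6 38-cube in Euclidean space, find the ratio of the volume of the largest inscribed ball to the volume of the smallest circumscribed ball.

The radii are 6/2 and 6√38/2, so the volume ratio is (1/√38)^38 = 38^{-38/2} ≈ 9.64077e-31.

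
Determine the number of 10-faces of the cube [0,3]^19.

An n-cube has C(n,k)·2^(n-k) k-faces. Here C(19,10)·2^9 = 92378·512 = 47297536.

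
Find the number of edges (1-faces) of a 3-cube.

f_1(3-cube) = (3 choose 1) · 2^2 = 12.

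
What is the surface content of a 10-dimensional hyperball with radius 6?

|∂B_10(6)| = 839808·π^5 ≈ 2.56998e+08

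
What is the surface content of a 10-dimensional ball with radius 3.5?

S_10(3.5) = 2·π^(10/2)·(3.5)^9 / Γ(10/2) = 40353607·π^5/6144 ≈ 2.00993e+06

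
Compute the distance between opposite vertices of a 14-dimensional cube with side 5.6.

d = √(5.6² + 5.6² + ... + 5.6²) [14 terms] = √(14·5.6²) = 5.6√14 ≈ 20.9533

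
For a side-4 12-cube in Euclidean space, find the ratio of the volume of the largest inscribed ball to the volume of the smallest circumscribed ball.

V_in/V_out = n^(-n/2) = 12^(-12/2) ≈ 3.34898e-07.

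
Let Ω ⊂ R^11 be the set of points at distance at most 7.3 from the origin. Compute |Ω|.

The n-ball volume is π^(n/2)·r^n/Γ(n/2+1). With n=11, r=7.3: V ≈ 5.91094e+09.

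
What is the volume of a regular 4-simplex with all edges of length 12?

For a regular n-simplex with edge a, V = (a^n / n!)·√((n+1)/2^n). With a=12, n=4: V ≈ 482.991.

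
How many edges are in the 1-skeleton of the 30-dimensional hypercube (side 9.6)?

Number of 1-faces = C(30,1)·2^(30-1) = 30·536870912 = 16106127360.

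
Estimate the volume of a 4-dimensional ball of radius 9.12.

The n-ball volume is π^(n/2)·r^n/Γ(n/2+1). With n=4, r=9.12: V ≈ 34138.9.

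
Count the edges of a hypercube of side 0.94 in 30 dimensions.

The 30-cube has n·2^(n-1) = 30·2^29 = 30·536870912 = 16106127360 edges.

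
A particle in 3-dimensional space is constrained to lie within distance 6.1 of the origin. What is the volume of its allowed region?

Volume = π^{3/2}·(6.1)^3/Γ(5/2) ≈ 950.776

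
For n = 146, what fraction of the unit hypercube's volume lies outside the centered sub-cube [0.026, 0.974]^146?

The inner cube has side 1-2·0.026 = 0.948 and volume (0.948)^146 ≈ 0.0004112, so the shell holds 0.999589 of the volume.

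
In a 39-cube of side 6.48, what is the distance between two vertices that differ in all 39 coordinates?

Diagonal = √39 · 6.48 ≈ 40.4676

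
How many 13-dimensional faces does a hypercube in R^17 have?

Choose 13 of 17 axes to span the face (C(17,13) = 2380 ways), then fix each of the remaining 4 coordinates at one of its two extreme values (2^4 = 16 ways): 2380·16 = 38080.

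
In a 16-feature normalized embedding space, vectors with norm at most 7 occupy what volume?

Volume = π^{16/2}·(7)^16/Γ(9) = 4747561509943·π^8/5760 ≈ 7.82073e+12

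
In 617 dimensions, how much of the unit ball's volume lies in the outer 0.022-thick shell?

V(inner)/V(outer) = ((1-0.022)/1)^617 ≈ 1.094e-06, so the shell fraction is 0.9999989059.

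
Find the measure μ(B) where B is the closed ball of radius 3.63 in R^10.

Volume = π^{10/2}·(3.63)^10/Γ(6) ≈ 1.01306e+06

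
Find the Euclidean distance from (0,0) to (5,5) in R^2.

Diagonal = √2 · 5 ≈ 7.07107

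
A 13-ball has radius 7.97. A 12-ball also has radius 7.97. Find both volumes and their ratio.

V_13(7.97) ≈ 4.7676e+11. V_12(7.97) ≈ 8.77135e+10. Ratio V_13/V_12 ≈ 5.435.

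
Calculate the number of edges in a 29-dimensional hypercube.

Each of the 2^29 = 536870912 vertices has degree 29; total edges = 29·2^29/2 = 7784628224.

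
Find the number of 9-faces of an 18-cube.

An n-cube has C(n,k)·2^(n-k) k-faces. Here C(18,9)·2^9 = 48620·512 = 24893440.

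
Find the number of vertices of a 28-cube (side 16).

Each vertex is a binary string of length 28, so there are 2^28 = 268435456.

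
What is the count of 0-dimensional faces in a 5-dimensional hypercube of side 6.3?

An n-cube has C(n,k)·2^(n-k) k-faces. Here C(5,0)·2^5 = 1·32 = 32.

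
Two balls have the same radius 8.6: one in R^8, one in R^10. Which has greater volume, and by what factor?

V_8(8.6) ≈ 1.21444e+08, V_10(8.6) ≈ 5.64355e+09. The 10-ball is larger by a factor of 46.47.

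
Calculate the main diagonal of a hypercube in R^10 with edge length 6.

||(6,6,...,6)|| = √(10)·6 ≈ 18.9737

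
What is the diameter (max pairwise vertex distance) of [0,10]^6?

||(10,10,...,10)|| = √(6)·10 ≈ 24.4949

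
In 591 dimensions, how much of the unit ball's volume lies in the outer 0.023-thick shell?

Shell fraction = 1 - (1-0.023)^591 ≈ 0.9999989342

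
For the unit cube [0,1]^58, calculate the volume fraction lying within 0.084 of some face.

The inner cube has side 1-2·0.084 = 0.832 and volume (0.832)^58 ≈ 2.329e-05, so the shell holds 0.999977 of the volume.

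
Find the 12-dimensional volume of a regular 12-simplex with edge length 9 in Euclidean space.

Volume = 9^12 · √(13/2^12) / 12! ≈ 33.2173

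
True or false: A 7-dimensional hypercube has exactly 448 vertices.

False. The 7-cube has 2^7 = 128 vertices.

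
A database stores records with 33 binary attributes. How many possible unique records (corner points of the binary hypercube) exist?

Number of vertices = 2^33 = 8589934592.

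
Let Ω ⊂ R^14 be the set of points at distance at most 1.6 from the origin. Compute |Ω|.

V_14(1.6) = π^(14/2) · (1.6)^14 / Γ(14/2 + 1) ≈ 431.816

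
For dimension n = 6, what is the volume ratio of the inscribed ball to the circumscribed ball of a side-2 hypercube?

Volume scales as r^n, and r_in/r_out = 1/√6, giving (1/√6)^6 ≈ 0.00462963.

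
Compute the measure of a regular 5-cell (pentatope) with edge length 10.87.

V = (10.87^4 / 4!) · √((4+1) / 2^4) ≈ 325.186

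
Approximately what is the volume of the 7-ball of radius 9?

Volume = π^{7/2}·(9)^7/Γ(9/2) = 25509168·π^3/35 ≈ 2.25984e+07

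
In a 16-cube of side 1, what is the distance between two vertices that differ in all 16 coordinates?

The space diagonal of an n-cube of side s is s√n. Here 1·√16 = 4.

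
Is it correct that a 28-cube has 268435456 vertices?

True. The 28-cube has 2^28 = 268435456 vertices.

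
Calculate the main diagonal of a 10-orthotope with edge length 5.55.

The space diagonal of an n-cube of side s is s√n. Here 5.55·√10 ≈ 17.5506.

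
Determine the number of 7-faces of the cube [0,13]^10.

Choose 7 of 10 axes to span the face (C(10,7) = 120 ways), then fix each of the remaining 3 coordinates at one of its two extreme values (2^3 = 8 ways): 120·8 = 960.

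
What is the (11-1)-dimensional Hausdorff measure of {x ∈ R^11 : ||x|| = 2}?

|∂B_11(2)| = 65536·π^5/945 ≈ 21222.5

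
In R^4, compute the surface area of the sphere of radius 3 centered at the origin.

|∂B_4(3)| = 54·π^2 ≈ 532.959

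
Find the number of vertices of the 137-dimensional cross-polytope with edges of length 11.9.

The vertices are ±e_1, ..., ±e_137, so there are 2·137 = 274.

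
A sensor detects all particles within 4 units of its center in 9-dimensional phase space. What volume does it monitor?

V_9(4) = π^(9/2) · (4)^9 / Γ(9/2 + 1) = 8388608·π^4/945 ≈ 864684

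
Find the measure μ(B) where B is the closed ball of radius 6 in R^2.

The n-ball volume is π^(n/2)·r^n/Γ(n/2+1). With n=2, r=6: V = 36·π ≈ 113.097.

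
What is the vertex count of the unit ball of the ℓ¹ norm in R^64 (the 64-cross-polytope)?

Number of vertices = 2n = 128.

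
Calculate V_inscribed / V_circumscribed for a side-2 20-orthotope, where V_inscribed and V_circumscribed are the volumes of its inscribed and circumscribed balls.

Volume scales as r^n, and r_in/r_out = 1/√20, giving (1/√20)^20 ≈ 9.76562e-14.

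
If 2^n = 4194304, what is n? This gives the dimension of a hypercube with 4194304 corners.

Since 2^n = 4194304, we have n = 22.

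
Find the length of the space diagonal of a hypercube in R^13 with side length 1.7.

||(1.7,1.7,...,1.7)|| = √(13)·1.7 ≈ 6.12944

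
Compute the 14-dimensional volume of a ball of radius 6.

V_14(6) = π^(14/2) · (6)^14 / Γ(14/2 + 1) = 544195584·π^7/35 ≈ 4.69609e+10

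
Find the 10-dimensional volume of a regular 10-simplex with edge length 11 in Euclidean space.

For a regular n-simplex with edge a, V = (a^n / n!)·√((n+1)/2^n). With a=11, n=10: V ≈ 740.816.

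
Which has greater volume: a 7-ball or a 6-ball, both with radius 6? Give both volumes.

V_7(6) ≈ 1.32263e+06. V_6(6) ≈ 241105. The 7-ball is larger.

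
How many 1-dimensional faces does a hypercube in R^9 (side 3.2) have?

f_1(9-cube) = (9 choose 1) · 2^8 = 2304.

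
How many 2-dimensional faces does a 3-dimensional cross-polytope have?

Number of 2-faces = 2^(2+1) · C(3,2+1) = 8 · 1 = 8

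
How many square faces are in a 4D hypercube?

An n-cube has C(n,k)·2^(n-k) k-faces. Here C(4,2)·2^2 = 6·4 = 24.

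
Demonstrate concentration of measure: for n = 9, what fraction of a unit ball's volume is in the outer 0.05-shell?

1 - (1-0.05)^9 ≈ 0.369751 ≈ 36.98%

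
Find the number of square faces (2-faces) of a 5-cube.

Number of 2-faces = C(5,2) · 2^(5-2) = 10 · 8 = 80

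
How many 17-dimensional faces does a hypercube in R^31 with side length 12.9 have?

Number of 17-faces = C(31,17) · 2^(31-17) = 265182525 · 16384 = 4344750489600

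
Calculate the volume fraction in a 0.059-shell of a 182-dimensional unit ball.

V(inner)/V(outer) = ((1-0.059)/1)^182 ≈ 1.561e-05, so the shell fraction is 0.999984.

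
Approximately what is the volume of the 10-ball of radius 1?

V_10(1) = π^(10/2) · (1)^10 / Γ(10/2 + 1) = π^5/120 ≈ 2.55016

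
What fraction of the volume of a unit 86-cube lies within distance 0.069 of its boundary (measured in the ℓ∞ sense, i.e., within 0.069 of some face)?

Shell fraction = 1 - (1-0.138)^86 ≈ 0.999997158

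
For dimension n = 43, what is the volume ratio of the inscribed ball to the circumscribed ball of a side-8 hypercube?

The radii are 8/2 and 8√43/2, so the volume ratio is (1/√43)^43 = 43^{-43/2} ≈ 7.59326e-36.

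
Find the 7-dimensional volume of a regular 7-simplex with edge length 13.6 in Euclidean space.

Volume = 13.6^7 · √(8/2^7) / 7! ≈ 4268.56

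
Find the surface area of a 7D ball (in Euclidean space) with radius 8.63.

|∂B_7(8.63)| ≈ 1.36629e+07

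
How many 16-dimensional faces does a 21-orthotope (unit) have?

An n-cube has C(n,k)·2^(n-k) k-faces. Here C(21,16)·2^5 = 20349·32 = 651168.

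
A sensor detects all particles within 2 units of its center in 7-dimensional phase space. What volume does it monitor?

Volume = π^{7/2}·(2)^7/Γ(9/2) = 2048·π^3/105 ≈ 604.77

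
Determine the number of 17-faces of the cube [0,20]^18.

Choose 17 of 18 axes to span the face (C(18,17) = 18 ways), then fix each of the remaining 1 coordinate at one of its two extreme values (2^1 = 2 ways): 18·2 = 36.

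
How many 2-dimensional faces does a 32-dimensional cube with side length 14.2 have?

Number of 2-faces = C(32,2) · 2^(32-2) = 496 · 1073741824 = 532575944704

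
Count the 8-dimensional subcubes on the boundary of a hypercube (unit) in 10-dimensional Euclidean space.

Number of 8-faces = C(10,8) · 2^(10-8) = 45 · 4 = 180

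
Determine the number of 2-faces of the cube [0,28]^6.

f_2(6-cube) = (6 choose 2) · 2^4 = 240.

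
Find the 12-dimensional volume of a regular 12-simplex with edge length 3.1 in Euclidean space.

Volume = 3.1^12 · √(13/2^12) / 12! ≈ 9.26393e-05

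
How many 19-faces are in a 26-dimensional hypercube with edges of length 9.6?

Choose 19 of 26 axes to span the face (C(26,19) = 657800 ways), then fix each of the remaining 7 coordinates at one of its two extreme values (2^7 = 128 ways): 657800·128 = 84198400.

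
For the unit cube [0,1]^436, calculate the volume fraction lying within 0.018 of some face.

Shell fraction = 1 - (1-0.036)^436 ≈ 0.9999998858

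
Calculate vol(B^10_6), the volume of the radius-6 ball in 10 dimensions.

V = 2519424·π^5/5 ≈ 1.54199e+08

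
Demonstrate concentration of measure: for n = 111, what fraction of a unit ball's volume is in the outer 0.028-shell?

1 - (1-0.028)^111 ≈ 0.957248 ≈ 95.72%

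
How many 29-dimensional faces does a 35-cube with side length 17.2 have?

An n-cube has C(n,k)·2^(n-k) k-faces. Here C(35,29)·2^6 = 1623160·64 = 103882240.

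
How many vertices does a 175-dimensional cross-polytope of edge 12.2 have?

The 175-dimensional cross-polytope has 2n = 2·175 = 350 vertices.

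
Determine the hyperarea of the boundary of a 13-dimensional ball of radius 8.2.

The surface area of an n-ball is 2π^(n/2) r^(n-1) / Γ(n/2). For n=13, r=8.2: 1.09408e+12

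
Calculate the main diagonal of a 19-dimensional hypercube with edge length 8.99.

Diagonal = √19 · 8.99 ≈ 39.1865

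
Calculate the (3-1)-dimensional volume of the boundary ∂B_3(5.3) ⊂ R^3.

S_3(5.3) = 2·π^(3/2)·(5.3)^2 / Γ(3/2) = 4πr² = 4π·(5.3)² ≈ 352.989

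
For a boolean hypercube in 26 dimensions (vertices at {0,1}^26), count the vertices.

An n-cube has 2^n vertices; for n = 26 that is 2^26 = 67108864.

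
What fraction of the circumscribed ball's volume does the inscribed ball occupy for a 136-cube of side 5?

V_in / V_out = (r_in/r_out)^136 = (1/√136)^136 = 136^(-136/2) ≈ 8.30528e-146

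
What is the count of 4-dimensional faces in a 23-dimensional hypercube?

f_4(23-cube) = (23 choose 4) · 2^19 = 4642570240.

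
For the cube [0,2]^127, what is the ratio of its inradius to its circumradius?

r_in = 2/2 (half the side); r_out = 2√127/2 (half the diagonal). Ratio = 1/√127 ≈ 0.0887357.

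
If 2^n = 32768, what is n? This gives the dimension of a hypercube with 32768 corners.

Since 2^n = 32768, we have n = 15.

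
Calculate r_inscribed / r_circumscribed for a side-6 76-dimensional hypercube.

r_in / r_out = (6/2) / (6√76/2) = 1/√76 ≈ 0.114708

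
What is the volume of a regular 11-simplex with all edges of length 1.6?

V_11 = √(12) · 1.6^11 / (11! · 2^(11/2)) ≈ 3.37357e-07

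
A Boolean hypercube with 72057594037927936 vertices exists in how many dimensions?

Since 2^n = 72057594037927936, we have n = 56.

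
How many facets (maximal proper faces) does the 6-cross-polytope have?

Each 5-face is the convex hull of 6 vertices, one chosen as ±e_i from each of 6 distinct axes: 2^6·C(6,6) = 64.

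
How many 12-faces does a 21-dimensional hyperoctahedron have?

f_12(21-orthoplex) = 2^13 · (21 choose 13) = 1666990080.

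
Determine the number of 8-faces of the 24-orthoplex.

Each 8-face is the convex hull of 9 vertices, one chosen as ±e_i from each of 9 distinct axes: 2^9·C(24,9) = 669442048.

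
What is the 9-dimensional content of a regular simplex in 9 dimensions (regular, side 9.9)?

V = (9.9^9 / 9!) · √((9+1) / 2^9) ≈ 351.819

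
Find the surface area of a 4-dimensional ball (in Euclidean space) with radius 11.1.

|∂B_4(11.1)| ≈ 26996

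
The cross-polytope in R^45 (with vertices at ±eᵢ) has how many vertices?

Number of vertices = 2n = 90.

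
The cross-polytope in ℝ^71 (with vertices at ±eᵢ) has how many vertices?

The vertices are ±e_1, ..., ±e_71, so there are 2·71 = 142.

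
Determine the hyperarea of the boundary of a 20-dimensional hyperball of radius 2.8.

S = n·V_n(r)/r = 20·V_20(2.8)/2.8 (volume-to-surface relation), giving 1.61722e+08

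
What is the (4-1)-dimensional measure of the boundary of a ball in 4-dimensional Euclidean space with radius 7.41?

The surface area of an n-ball is 2π^(n/2) r^(n-1) / Γ(n/2). For n=4, r=7.41: 8031.27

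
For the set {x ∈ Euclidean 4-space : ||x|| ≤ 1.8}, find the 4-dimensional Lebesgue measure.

The n-ball volume is π^(n/2)·r^n/Γ(n/2+1). With n=4, r=1.8: V ≈ 51.8036.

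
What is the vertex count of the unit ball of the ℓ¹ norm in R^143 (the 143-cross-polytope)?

An n-cross-polytope has 2n vertices; here n = 143, giving 286.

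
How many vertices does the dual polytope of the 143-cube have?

Number of vertices = 2n = 286.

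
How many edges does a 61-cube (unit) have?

Each of the 2^61 = 2305843009213693952 vertices has degree 61; total edges = 61·2^61/2 = 70328211781017665536.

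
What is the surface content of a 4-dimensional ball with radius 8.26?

S = n·V_n(r)/r = 4·V_4(8.26)/8.26 (volume-to-surface relation), giving 11124.2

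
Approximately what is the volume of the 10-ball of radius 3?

V_10(3) = π^(10/2) · (3)^10 / Γ(10/2 + 1) = 19683·π^5/40 ≈ 150585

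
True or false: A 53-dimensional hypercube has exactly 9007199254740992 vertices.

True. The 53-cube has 2^53 = 9007199254740992 vertices.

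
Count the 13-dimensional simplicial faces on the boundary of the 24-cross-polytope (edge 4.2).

Number of 13-faces = 2^(13+1) · C(24,13+1) = 16384 · 1961256 = 32133218304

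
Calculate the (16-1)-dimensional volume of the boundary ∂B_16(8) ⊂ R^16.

The surface area of an n-ball is 2π^(n/2) r^(n-1) / Γ(n/2). For n=16, r=8: 4398046511104·π^8/315 ≈ 1.32479e+14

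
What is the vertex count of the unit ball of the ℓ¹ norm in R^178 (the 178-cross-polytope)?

Number of vertices = 2n = 356.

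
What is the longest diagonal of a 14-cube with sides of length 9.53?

||(9.53,9.53,...,9.53)|| = √(14)·9.53 ≈ 35.658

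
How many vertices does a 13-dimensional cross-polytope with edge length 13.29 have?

An n-cross-polytope has 2n vertices; here n = 13, giving 26.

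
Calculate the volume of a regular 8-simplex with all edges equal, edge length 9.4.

V_8 = √(9) · 9.4^8 / (8! · 2^(8/2)) ≈ 283.468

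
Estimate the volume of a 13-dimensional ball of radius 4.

V_13(4) = π^(13/2) · (4)^13 / Γ(13/2 + 1) = 8589934592·π^6/135135 ≈ 6.11113e+07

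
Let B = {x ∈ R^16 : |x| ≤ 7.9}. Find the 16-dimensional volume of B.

The n-ball volume is π^(n/2)·r^n/Γ(n/2+1). With n=16, r=7.9: V ≈ 5.41641e+13.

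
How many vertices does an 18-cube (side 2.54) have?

Each vertex is a binary string of length 18, so there are 2^18 = 262144.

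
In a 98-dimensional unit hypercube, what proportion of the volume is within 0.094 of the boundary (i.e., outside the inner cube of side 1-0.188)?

Shell fraction = 1 - (1-0.188)^98 ≈ 0.9999999986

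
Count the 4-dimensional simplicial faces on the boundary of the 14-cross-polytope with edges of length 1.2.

f_4(14-orthoplex) = 2^5 · (14 choose 5) = 64064.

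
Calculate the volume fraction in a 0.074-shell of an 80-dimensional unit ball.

V(inner)/V(outer) = ((1-0.074)/1)^80 ≈ 0.002132, so the shell fraction is 0.997868.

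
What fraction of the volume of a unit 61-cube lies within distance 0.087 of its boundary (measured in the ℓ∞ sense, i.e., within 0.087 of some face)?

1 - (1 - 2·0.087)^61 = 1 - 0.826^61 ≈ 0.999991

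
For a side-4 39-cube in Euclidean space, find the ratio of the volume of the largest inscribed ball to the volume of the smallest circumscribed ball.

V_in/V_out = n^(-n/2) = 39^(-39/2) ≈ 9.42411e-32.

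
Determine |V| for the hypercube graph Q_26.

The 26-cube has 2^26 = 67108864 vertices.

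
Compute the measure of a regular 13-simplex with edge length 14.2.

V = (14.2^13 / 13!) · √((13+1) / 2^13) ≈ 6336.32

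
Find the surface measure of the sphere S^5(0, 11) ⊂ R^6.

The surface area of an n-ball is 2π^(n/2) r^(n-1) / Γ(n/2). For n=6, r=11: 161051·π^3 ≈ 4.99359e+06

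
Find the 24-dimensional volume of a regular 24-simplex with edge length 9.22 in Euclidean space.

Volume = 9.22^24 · √(25/2^24) / 24! ≈ 0.000280186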